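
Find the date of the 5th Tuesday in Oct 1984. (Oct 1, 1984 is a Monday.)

Oct 30, 1984

Oct 1984 begins on a Monday, so the first Tuesday is Oct 2 (1 day later).
The 5th Tuesday is 4 weeks later: 2 + 28 = 30.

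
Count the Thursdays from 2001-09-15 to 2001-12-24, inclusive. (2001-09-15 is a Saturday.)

2001-09-15 is a Saturday; the first Thursday on or after it is 2001-09-20 (5 days later).
From 2001-09-20 to 2001-12-24: 10 + 31 + 30 + 24 = 95 days (rest of September, October, November, December).
95 ÷ 7 = 13 full weeks with remainder 4, so 13 more Thursdays after the first → 14.

14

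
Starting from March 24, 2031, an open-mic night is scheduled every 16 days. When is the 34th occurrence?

The 34th occurrence is 33 intervals after the first: 33 × 16 = 528 days after March 24, 2031.
March has 31 days — 7 days to the end of March leaves 521.
From end of March to end of 2031 is 275 days (246 left).
January has 31 days (215 left).
February has 29 days (186 left).
March has 31 days (155 left).
April has 30 days (125 left).
May has 31 days (94 left).
June has 30 days (64 left).
July has 31 days (33 left).
August has 31 days (2 left).
2 days into September → September 2, 2032.

September 2, 2032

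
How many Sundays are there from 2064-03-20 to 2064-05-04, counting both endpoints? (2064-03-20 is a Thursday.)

7

2064-03-20 is a Thursday; the first Sunday on or after it is 2064-03-23 (3 days later).
From 2064-03-23 to 2064-05-04: 8 + 30 + 4 = 42 days (rest of March, April, May).
42 ÷ 7 = 6 full weeks with remainder 0, so 6 more Sundays after the first → 7.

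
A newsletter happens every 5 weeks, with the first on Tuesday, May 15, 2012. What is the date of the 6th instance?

The 6th occurrence is 5 intervals after the first: 5 × 35 = 175 days after May 15, 2012.
May has 31 days — 16 days to the end of May leaves 159.
Jun has 30 days (129 left).
Jul has 31 days (98 left).
Aug has 31 days (67 left).
Sep has 30 days (37 left).
Oct has 31 days (6 left).
6 days into Nov → Nov 6, 2012.

Nov 6, 2012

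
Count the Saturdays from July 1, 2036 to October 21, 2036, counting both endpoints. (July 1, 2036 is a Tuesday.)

16

July 1, 2036 is a Tuesday; the first Saturday on or after it is July 5, 2036 (4 days later).
From July 5, 2036 to October 21, 2036: 26 + 31 + 30 + 21 = 108 days (rest of July, August, September, October).
108 ÷ 7 = 15 full weeks with remainder 3, so 15 more Saturdays after the first → 16.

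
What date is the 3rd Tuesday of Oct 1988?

Oct 18, 1988

Oct 1988 begins on a Saturday, so the first Tuesday is Oct 4 (3 days later).
The 3rd Tuesday is 2 weeks later: 4 + 14 = 18.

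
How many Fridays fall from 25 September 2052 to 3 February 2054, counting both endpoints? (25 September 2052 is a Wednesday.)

71

25 September 2052 is a Wednesday; the first Friday on or after it is 27 September 2052 (2 days later).
From 27 September 2052 to 3 February 2054: 95 + 365 + 34 = 494 days (rest of 2052, 2053, to 3 February 2054 in 2054).
494 ÷ 7 = 70 full weeks with remainder 4, so 70 more Fridays after the first → 71.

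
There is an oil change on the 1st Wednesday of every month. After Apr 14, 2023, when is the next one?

Apr 2023 starts on a Saturday, so its 1st Wednesday is Apr 5, 2023 (4 days in).
That is not after Apr 14, 2023, so look at May 2023.
May 2023 starts on a Monday, so its 1st Wednesday is May 3, 2023 (2 days in).

May 3, 2023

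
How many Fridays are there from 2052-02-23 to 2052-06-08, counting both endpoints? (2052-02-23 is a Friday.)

16

2052-02-23 is a Friday; the first Friday on or after it is 2052-02-23.
From 2052-02-23 to 2052-06-08: 6 + 31 + 30 + 31 + 8 = 106 days (rest of February, March, April, May, June).
106 ÷ 7 = 15 full weeks with remainder 1, so 15 more Fridays after the first → 16.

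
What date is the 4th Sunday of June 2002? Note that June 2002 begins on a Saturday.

June 23, 2002

June 2002 begins on a Saturday, so the first Sunday is June 2 (1 day later).
The 4th Sunday is 3 weeks later: 2 + 21 = 23.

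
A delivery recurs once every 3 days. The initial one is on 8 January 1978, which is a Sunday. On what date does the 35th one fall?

20 April 1978

The 35th occurrence is 34 intervals after the first: 34 × 3 = 102 days after 8 January 1978.
January has 31 days — 23 days to the end of January leaves 79.
February has 28 days (51 left).
March has 31 days (20 left).
20 days into April → 20 April 1978.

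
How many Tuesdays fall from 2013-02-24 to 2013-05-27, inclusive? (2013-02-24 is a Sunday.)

13

2013-02-24 is a Sunday; the first Tuesday on or after it is 2013-02-26 (2 days later).
From 2013-02-26 to 2013-05-27: 2 + 31 + 30 + 27 = 90 days (rest of February, March, April, May).
90 ÷ 7 = 12 full weeks with remainder 6, so 12 more Tuesdays after the first → 13.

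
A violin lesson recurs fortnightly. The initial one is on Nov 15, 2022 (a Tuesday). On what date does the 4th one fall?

The 4th occurrence is 3 intervals after the first: 3 × 14 = 42 days after Nov 15, 2022.
Nov has 30 days — 15 days to the end of Nov leaves 27.
27 days into Dec → Dec 27, 2022.

Dec 27, 2022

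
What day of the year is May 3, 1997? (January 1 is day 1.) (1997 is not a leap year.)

Days in months before May: 31 + 28 + 31 + 30 = 120.
Plus 3 days into May → day 123.

123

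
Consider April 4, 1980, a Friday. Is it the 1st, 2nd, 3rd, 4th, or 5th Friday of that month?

1st

Day 4 falls in week ⌈4/7⌉ of the month.
Days 1–7 hold the 1st Friday, 8–14 the 2nd, 15–21 the 3rd, 22–28 the 4th, 29–31 the 5th.
4 is in the range for the 1st.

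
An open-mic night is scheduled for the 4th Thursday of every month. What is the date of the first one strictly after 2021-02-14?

2021-02-25

February 2021 starts on a Monday; its first Thursday is the 4th, so the 4th Thursday is the 25th — 2021-02-25.
2021-02-25 is after 2021-02-14, so that is the next one.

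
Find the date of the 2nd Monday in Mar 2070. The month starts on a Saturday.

Mar 2070 begins on a Saturday, so the first Monday is Mar 3 (2 days later).
The 2nd Monday is 1 weeks later: 3 + 7 = 10.

Mar 10, 2070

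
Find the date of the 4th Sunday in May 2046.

The first Sunday of May 2046 is May 6.
The 4th Sunday is 3 weeks later: 6 + 21 = 27.

2046-05-27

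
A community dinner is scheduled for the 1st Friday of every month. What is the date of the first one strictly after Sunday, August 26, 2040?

August 2040 starts on a Wednesday, so its 1st Friday is August 3, 2040 (2 days in).
That is not after August 26, 2040, so look at September 2040.
September 2040 starts on a Saturday, so its 1st Friday is September 7, 2040 (6 days in).

September 7, 2040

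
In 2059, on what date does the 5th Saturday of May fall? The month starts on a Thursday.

May 31, 2059

May 2059 begins on a Thursday, so the first Saturday is May 3 (2 days later).
The 5th Saturday is 4 weeks later: 3 + 28 = 31.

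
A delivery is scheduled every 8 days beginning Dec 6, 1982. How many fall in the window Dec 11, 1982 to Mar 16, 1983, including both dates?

12

Occurrences land 8·i days after Dec 6, 1982 for i = 0, 1, 2, …
Dec 11, 1982 is 5 days after the start; 5 ÷ 8 = 0 remainder 5; since the remainder is 5, round up to i = 1. First occurrence in the window: #2 on Dec 14, 1982 (1×8 = 8 days in).
Mar 16, 1983 is 100 days after the start; 100 ÷ 8 = 12 remainder 4. Last occurrence in the window: #13 on Mar 12, 1983.
Occurrences #2 through #13: 12 in total.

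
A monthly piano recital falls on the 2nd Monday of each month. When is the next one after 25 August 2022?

12 September 2022

August 2022 starts on a Monday; its first Monday is the 1st, so the 2nd Monday is the 8th — 8 August 2022.
That is not after 25 August 2022, so look at September 2022.
September 2022 starts on a Thursday; its first Monday is the 5th, so the 2nd Monday is the 12th — 12 September 2022.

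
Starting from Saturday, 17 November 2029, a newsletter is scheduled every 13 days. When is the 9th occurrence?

1 March 2030

The 9th occurrence is 8 intervals after the first: 8 × 13 = 104 days after 17 November 2029.
November has 30 days — 13 days to the end of November leaves 91.
December has 31 days (60 left).
January has 31 days (29 left).
February has 28 days (1 left).
1 day into March → 1 March 2030.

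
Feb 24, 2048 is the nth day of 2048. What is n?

Days in months before Feb: 31 = 31.
Plus 24 days into Feb → day 55.

55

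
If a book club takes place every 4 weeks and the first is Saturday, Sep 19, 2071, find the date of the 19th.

The 19th occurrence is 18 intervals after the first: 18 × 28 = 504 days after Sep 19, 2071.
Sep has 30 days — 11 days to the end of Sep leaves 493.
From end of Sep to end of 2071 is 92 days (401 left).
2072 has 366 days (35 left).
Jan has 31 days (4 left).
4 days into Feb → Feb 4, 2073.

Feb 4, 2073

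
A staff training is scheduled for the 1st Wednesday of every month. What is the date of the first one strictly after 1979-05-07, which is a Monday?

May 1979 starts on a Tuesday, so its 1st Wednesday is 1979-05-02 (1 day in).
That is not after 1979-05-07, so look at June 1979.
June 1979 starts on a Friday, so its 1st Wednesday is 1979-06-06 (5 days in).

1979-06-06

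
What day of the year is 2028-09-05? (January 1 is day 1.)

249

Days in months before September: 31 + 29 + 31 + 30 + 31 + 30 + 31 + 31 = 244.
Plus 5 days into September → day 249.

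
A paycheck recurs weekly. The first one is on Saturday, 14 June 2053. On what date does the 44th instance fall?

The 44th occurrence is 43 intervals after the first: 43 × 7 = 301 days after 14 June 2053.
June has 30 days — 16 days to the end of June leaves 285.
July has 31 days (254 left).
August has 31 days (223 left).
September has 30 days (193 left).
October has 31 days (162 left).
November has 30 days (132 left).
December has 31 days (101 left).
January has 31 days (70 left).
February has 28 days (42 left).
March has 31 days (11 left).
11 days into April → 11 April 2054.

11 April 2054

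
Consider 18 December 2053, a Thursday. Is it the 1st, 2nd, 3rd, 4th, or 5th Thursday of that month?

3rd

Day 18 falls in week ⌈18/7⌉ of the month.
Days 1–7 hold the 1st Thursday, 8–14 the 2nd, 15–21 the 3rd, 22–28 the 4th, 29–31 the 5th.
18 is in the range for the 3rd.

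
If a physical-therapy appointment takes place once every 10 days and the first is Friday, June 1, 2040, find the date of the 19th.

The 19th occurrence is 18 intervals after the first: 18 × 10 = 180 days after June 1, 2040.
June has 30 days — 29 days to the end of June leaves 151.
July has 31 days (120 left).
August has 31 days (89 left).
September has 30 days (59 left).
October has 31 days (28 left).
28 days into November → November 28, 2040.

November 28, 2040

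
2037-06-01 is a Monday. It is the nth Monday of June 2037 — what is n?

Day 1 falls in week ⌈1/7⌉ of the month.
Days 1–7 hold the 1st Monday, 8–14 the 2nd, 15–21 the 3rd, 22–28 the 4th, 29–31 the 5th.
1 is in the range for the 1st.

1st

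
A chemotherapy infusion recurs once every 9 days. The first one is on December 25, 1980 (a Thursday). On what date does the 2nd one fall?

January 3, 1981

The 2nd occurrence is 1 interval after the first: 1 × 9 = 9 days after December 25, 1980.
December has 31 days — 6 days to the end of December leaves 3.
3 days into January → January 3, 1981.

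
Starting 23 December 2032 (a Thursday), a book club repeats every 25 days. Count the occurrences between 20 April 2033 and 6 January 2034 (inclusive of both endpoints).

11

Occurrences land 25·i days after 23 December 2032 for i = 0, 1, 2, …
20 April 2033 is 118 days after the start; 118 ÷ 25 = 4 remainder 18; since the remainder is 18, round up to i = 5. First occurrence in the window: #6 on 27 April 2033 (5×25 = 125 days in).
6 January 2034 is 379 days after the start; 379 ÷ 25 = 15 remainder 4. Last occurrence in the window: #16 on 2 January 2034.
Occurrences #6 through #16: 11 in total.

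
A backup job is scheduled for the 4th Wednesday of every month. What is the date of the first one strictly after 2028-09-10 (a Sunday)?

2028-09-27

September 2028 starts on a Friday; its first Wednesday is the 6th, so the 4th Wednesday is the 27th — 2028-09-27.
2028-09-27 is after 2028-09-10, so that is the next one.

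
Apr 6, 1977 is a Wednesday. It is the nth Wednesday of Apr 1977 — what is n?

Day 6 falls in week ⌈6/7⌉ of the month.
Days 1–7 hold the 1st Wednesday, 8–14 the 2nd, 15–21 the 3rd, 22–28 the 4th, 29–31 the 5th.
6 is in the range for the 1st.

1st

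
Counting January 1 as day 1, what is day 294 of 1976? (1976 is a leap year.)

Oct 20, 1976

Jan has 31 days (294 − 31 = 263 remain).
Feb has 29 days (263 − 29 = 234 remain).
Mar has 31 days (234 − 31 = 203 remain).
Apr has 30 days (203 − 30 = 173 remain).
May has 31 days (173 − 31 = 142 remain).
Jun has 30 days (142 − 30 = 112 remain).
Jul has 31 days (112 − 31 = 81 remain).
Aug has 31 days (81 − 31 = 50 remain).
Sep has 30 days (50 − 30 = 20 remain).
20 into Oct → Oct 20.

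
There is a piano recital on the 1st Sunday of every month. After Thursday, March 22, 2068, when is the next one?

April 1, 2068

March 2068 starts on a Thursday, so its 1st Sunday is March 4, 2068 (3 days in).
That is not after March 22, 2068, so look at April 2068.
April 2068 starts on a Sunday, so its 1st Sunday is April 1, 2068.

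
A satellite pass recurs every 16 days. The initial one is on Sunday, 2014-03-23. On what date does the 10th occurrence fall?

The 10th occurrence is 9 intervals after the first: 9 × 16 = 144 days after 2014-03-23.
March has 31 days — 8 days to the end of March leaves 136.
April has 30 days (106 left).
May has 31 days (75 left).
June has 30 days (45 left).
July has 31 days (14 left).
14 days into August → 2014-08-14.

2014-08-14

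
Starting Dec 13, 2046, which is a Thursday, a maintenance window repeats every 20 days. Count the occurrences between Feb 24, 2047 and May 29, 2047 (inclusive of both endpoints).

Occurrences land 20·i days after Dec 13, 2046 for i = 0, 1, 2, …
Feb 24, 2047 is 73 days after the start; 73 ÷ 20 = 3 remainder 13; since the remainder is 13, round up to i = 4. First occurrence in the window: #5 on Mar 3, 2047 (4×20 = 80 days in).
May 29, 2047 is 167 days after the start; 167 ÷ 20 = 8 remainder 7. Last occurrence in the window: #9 on May 22, 2047.
Occurrences #5 through #9: 5 in total.

5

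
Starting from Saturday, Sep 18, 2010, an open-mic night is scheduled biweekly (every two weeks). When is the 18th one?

The 18th occurrence is 17 intervals after the first: 17 × 14 = 238 days after Sep 18, 2010.
Sep has 30 days — 12 days to the end of Sep leaves 226.
Oct has 31 days (195 left).
Nov has 30 days (165 left).
Dec has 31 days (134 left).
Jan has 31 days (103 left).
Feb has 28 days (75 left).
Mar has 31 days (44 left).
Apr has 30 days (14 left).
14 days into May → May 14, 2011.

May 14, 2011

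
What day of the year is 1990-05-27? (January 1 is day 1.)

Days in months before May: 31 + 28 + 31 + 30 = 120.
Plus 27 days into May → day 147.

147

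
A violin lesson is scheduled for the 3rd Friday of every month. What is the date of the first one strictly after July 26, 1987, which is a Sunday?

August 21, 1987

July 1987 starts on a Wednesday; its first Friday is the 3rd, so the 3rd Friday is the 17th — July 17, 1987.
That is not after July 26, 1987, so look at August 1987.
August 1987 starts on a Saturday; its first Friday is the 7th, so the 3rd Friday is the 21st — August 21, 1987.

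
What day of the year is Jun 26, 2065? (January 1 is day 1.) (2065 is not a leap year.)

Days in months before Jun: 31 + 28 + 31 + 30 + 31 = 151.
Plus 26 days into Jun → day 177.

177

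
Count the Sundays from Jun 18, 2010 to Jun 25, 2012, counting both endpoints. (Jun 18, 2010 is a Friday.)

106

Jun 18, 2010 is a Friday; the first Sunday on or after it is Jun 20, 2010 (2 days later).
From Jun 20, 2010 to Jun 25, 2012: 194 + 365 + 177 = 736 days (rest of 2010, 2011, to Jun 25, 2012 in 2012).
736 ÷ 7 = 105 full weeks with remainder 1, so 105 more Sundays after the first → 106.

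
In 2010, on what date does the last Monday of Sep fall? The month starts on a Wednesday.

Sep 27, 2010

Sep 2010 begins on a Wednesday, so the first Monday is Sep 6 (5 days later).
Sep 2010 has 30 days. Adding weeks: 6, 13, 20, 27 — the last one ≤ 30 is the 27th.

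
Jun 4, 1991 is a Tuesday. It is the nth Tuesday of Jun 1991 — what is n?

1st

Day 4 falls in week ⌈4/7⌉ of the month.
Days 1–7 hold the 1st Tuesday, 8–14 the 2nd, 15–21 the 3rd, 22–28 the 4th, 29–31 the 5th.
4 is in the range for the 1st.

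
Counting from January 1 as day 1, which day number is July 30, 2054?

211

Days in months before July: 31 + 28 + 31 + 30 + 31 + 30 = 181.
Plus 30 days into July → day 211.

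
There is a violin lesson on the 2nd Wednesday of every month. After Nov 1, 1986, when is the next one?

Nov 1986 starts on a Saturday; its first Wednesday is the 5th, so the 2nd Wednesday is the 12th — Nov 12, 1986.
Nov 12, 1986 is after Nov 1, 1986, so that is the next one.

Nov 12, 1986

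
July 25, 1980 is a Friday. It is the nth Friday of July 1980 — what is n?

Day 25 falls in week ⌈25/7⌉ of the month.
Days 1–7 hold the 1st Friday, 8–14 the 2nd, 15–21 the 3rd, 22–28 the 4th, 29–31 the 5th.
25 is in the range for the 4th.

4th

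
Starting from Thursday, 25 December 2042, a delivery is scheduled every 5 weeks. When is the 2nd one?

29 January 2043

The 2nd occurrence is 1 interval after the first: 1 × 35 = 35 days after 25 December 2042.
December has 31 days — 6 days to the end of December leaves 29.
29 days into January → 29 January 2043.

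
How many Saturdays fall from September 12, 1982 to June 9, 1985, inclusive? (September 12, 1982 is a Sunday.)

143

September 12, 1982 is a Sunday; the first Saturday on or after it is September 18, 1982 (6 days later).
From September 18, 1982 to June 9, 1985: 104 + 365 + 366 + 160 = 995 days (rest of 1982, 1983, 1984, to June 9, 1985 in 1985).
995 ÷ 7 = 142 full weeks with remainder 1, so 142 more Saturdays after the first → 143.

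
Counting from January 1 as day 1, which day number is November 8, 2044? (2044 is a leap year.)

Days in months before November: 31 + 29 + 31 + 30 + 31 + 30 + 31 + 31 + 30 + 31 = 305.
Plus 8 days into November → day 313.

313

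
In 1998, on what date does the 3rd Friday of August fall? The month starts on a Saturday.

1998-08-21

August 1998 begins on a Saturday, so the first Friday is August 7 (6 days later).
The 3rd Friday is 2 weeks later: 7 + 14 = 21.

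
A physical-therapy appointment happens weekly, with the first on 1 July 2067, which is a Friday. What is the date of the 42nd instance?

The 42nd occurrence is 41 intervals after the first: 41 × 7 = 287 days after 1 July 2067.
July has 31 days — 30 days to the end of July leaves 257.
August has 31 days (226 left).
September has 30 days (196 left).
October has 31 days (165 left).
November has 30 days (135 left).
December has 31 days (104 left).
January has 31 days (73 left).
February has 29 days (44 left).
March has 31 days (13 left).
13 days into April → 13 April 2068.

13 April 2068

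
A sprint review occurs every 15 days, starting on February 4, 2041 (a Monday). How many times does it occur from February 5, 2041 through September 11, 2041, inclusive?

Occurrences land 15·i days after February 4, 2041 for i = 0, 1, 2, …
February 5, 2041 is 1 day after the start; 1 ÷ 15 = 0 remainder 1; since the remainder is 1, round up to i = 1. First occurrence in the window: #2 on February 19, 2041 (1×15 = 15 days in).
September 11, 2041 is 219 days after the start; 219 ÷ 15 = 14 remainder 9. Last occurrence in the window: #15 on September 2, 2041.
Occurrences #2 through #15: 14 in total.

14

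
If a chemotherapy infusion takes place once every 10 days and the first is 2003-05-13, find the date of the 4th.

The 4th occurrence is 3 intervals after the first: 3 × 10 = 30 days after 2003-05-13.
May has 31 days — 18 days to the end of May leaves 12.
12 days into June → 2003-06-12.

2003-06-12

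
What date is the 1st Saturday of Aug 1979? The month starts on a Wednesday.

Aug 4, 1979

Aug 1979 begins on a Wednesday, so the first Saturday is Aug 4 (3 days later).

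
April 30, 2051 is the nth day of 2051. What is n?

Days in months before April: 31 + 28 + 31 = 90.
Plus 30 days into April → day 120.

120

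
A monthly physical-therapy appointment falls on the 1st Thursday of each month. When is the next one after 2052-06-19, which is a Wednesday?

2052-07-04

June 2052 starts on a Saturday, so its 1st Thursday is 2052-06-06 (5 days in).
That is not after 2052-06-19, so look at July 2052.
July 2052 starts on a Monday, so its 1st Thursday is 2052-07-04 (3 days in).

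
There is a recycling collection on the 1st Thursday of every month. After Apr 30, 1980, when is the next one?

May 1, 1980

Apr 1980 starts on a Tuesday, so its 1st Thursday is Apr 3, 1980 (2 days in).
That is not after Apr 30, 1980, so look at May 1980.
May 1980 starts on a Thursday, so its 1st Thursday is May 1, 1980.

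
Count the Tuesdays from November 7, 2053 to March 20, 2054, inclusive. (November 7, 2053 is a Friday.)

November 7, 2053 is a Friday; the first Tuesday on or after it is November 11, 2053 (4 days later).
From November 11, 2053 to March 20, 2054: 19 + 31 + 31 + 28 + 20 = 129 days (rest of November, December, January, February, March).
129 ÷ 7 = 18 full weeks with remainder 3, so 18 more Tuesdays after the first → 19.

19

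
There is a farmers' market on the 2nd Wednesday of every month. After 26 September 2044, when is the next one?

September 2044 starts on a Thursday; its first Wednesday is the 7th, so the 2nd Wednesday is the 14th — 14 September 2044.
That is not after 26 September 2044, so look at October 2044.
October 2044 starts on a Saturday; its first Wednesday is the 5th, so the 2nd Wednesday is the 12th — 12 October 2044.

12 October 2044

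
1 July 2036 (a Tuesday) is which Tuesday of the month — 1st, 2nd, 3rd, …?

Day 1 falls in week ⌈1/7⌉ of the month.
Days 1–7 hold the 1st Tuesday, 8–14 the 2nd, 15–21 the 3rd, 22–28 the 4th, 29–31 the 5th.
1 is in the range for the 1st.

1st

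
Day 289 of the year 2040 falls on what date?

15 October 2040

January has 31 days (289 − 31 = 258 remain).
February has 29 days (258 − 29 = 229 remain).
March has 31 days (229 − 31 = 198 remain).
April has 30 days (198 − 30 = 168 remain).
May has 31 days (168 − 31 = 137 remain).
June has 30 days (137 − 30 = 107 remain).
July has 31 days (107 − 31 = 76 remain).
August has 31 days (76 − 31 = 45 remain).
September has 30 days (45 − 30 = 15 remain).
15 into October → October 15.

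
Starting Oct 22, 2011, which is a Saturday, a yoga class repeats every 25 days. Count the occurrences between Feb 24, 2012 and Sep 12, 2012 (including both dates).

Occurrences land 25·i days after Oct 22, 2011 for i = 0, 1, 2, …
Feb 24, 2012 is 125 days after the start; 125 ÷ 25 = 5 remainder 0. First occurrence in the window: #6 on Feb 24, 2012 (5×25 = 125 days in).
Sep 12, 2012 is 326 days after the start; 326 ÷ 25 = 13 remainder 1. Last occurrence in the window: #14 on Sep 11, 2012.
Occurrences #6 through #14: 9 in total.

9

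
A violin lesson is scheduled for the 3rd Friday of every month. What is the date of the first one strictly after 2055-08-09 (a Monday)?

August 2055 starts on a Sunday; its first Friday is the 6th, so the 3rd Friday is the 20th — 2055-08-20.
2055-08-20 is after 2055-08-09, so that is the next one.

2055-08-20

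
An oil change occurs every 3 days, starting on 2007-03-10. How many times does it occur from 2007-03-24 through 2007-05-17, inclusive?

Occurrences land 3·i days after 2007-03-10 for i = 0, 1, 2, …
2007-03-24 is 14 days after the start; 14 ÷ 3 = 4 remainder 2; since the remainder is 2, round up to i = 5. First occurrence in the window: #6 on 2007-03-25 (5×3 = 15 days in).
2007-05-17 is 68 days after the start; 68 ÷ 3 = 22 remainder 2. Last occurrence in the window: #23 on 2007-05-15.
Occurrences #6 through #23: 18 in total.

18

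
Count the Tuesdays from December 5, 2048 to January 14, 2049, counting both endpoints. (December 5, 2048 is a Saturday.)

December 5, 2048 is a Saturday; the first Tuesday on or after it is December 8, 2048 (3 days later).
From December 8, 2048 to January 14, 2049: 23 + 14 = 37 days (rest of December, January).
37 ÷ 7 = 5 full weeks with remainder 2, so 5 more Tuesdays after the first → 6.

6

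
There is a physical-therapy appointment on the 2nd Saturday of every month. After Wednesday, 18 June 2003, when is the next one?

June 2003 starts on a Sunday; its first Saturday is the 7th, so the 2nd Saturday is the 14th — 14 June 2003.
That is not after 18 June 2003, so look at July 2003.
July 2003 starts on a Tuesday; its first Saturday is the 5th, so the 2nd Saturday is the 12th — 12 July 2003.

12 July 2003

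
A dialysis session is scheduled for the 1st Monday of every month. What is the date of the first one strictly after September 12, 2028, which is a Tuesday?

September 2028 starts on a Friday, so its 1st Monday is September 4, 2028 (3 days in).
That is not after September 12, 2028, so look at October 2028.
October 2028 starts on a Sunday, so its 1st Monday is October 2, 2028 (1 day in).

October 2, 2028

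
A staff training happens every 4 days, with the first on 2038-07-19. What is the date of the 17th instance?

2038-09-21

The 17th occurrence is 16 intervals after the first: 16 × 4 = 64 days after 2038-07-19.
July has 31 days — 12 days to the end of July leaves 52.
August has 31 days (21 left).
21 days into September → 2038-09-21.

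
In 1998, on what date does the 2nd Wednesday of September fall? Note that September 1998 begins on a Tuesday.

1998-09-09

September 1998 begins on a Tuesday, so the first Wednesday is September 2 (1 day later).
The 2nd Wednesday is 1 weeks later: 2 + 7 = 9.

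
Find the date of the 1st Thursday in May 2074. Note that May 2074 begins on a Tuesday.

May 3, 2074

May 2074 begins on a Tuesday, so the first Thursday is May 3 (2 days later).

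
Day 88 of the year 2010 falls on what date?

January has 31 days (88 − 31 = 57 remain).
February has 28 days (57 − 28 = 29 remain).
29 into March → March 29.

March 29, 2010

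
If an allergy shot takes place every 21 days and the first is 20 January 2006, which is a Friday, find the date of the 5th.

The 5th occurrence is 4 intervals after the first: 4 × 21 = 84 days after 20 January 2006.
January has 31 days — 11 days to the end of January leaves 73.
February has 28 days (45 left).
March has 31 days (14 left).
14 days into April → 14 April 2006.

14 April 2006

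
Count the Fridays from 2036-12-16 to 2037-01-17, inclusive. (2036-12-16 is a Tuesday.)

2036-12-16 is a Tuesday; the first Friday on or after it is 2036-12-19 (3 days later).
From 2036-12-19 to 2037-01-17: 12 + 17 = 29 days (rest of December, January).
29 ÷ 7 = 4 full weeks with remainder 1, so 4 more Fridays after the first → 5.

5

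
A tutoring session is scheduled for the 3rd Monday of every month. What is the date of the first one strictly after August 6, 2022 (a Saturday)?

August 2022 starts on a Monday; its first Monday is the 1st, so the 3rd Monday is the 15th — August 15, 2022.
August 15, 2022 is after August 6, 2022, so that is the next one.

August 15, 2022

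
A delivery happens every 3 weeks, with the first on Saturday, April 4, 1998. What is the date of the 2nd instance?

April 25, 1998

The 2nd occurrence is 1 interval after the first: 1 × 21 = 21 days after April 4, 1998.
21 days later is April 25, 1998.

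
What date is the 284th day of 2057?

2057-10-11

January has 31 days (284 − 31 = 253 remain).
February has 28 days (253 − 28 = 225 remain).
March has 31 days (225 − 31 = 194 remain).
April has 30 days (194 − 30 = 164 remain).
May has 31 days (164 − 31 = 133 remain).
June has 30 days (133 − 30 = 103 remain).
July has 31 days (103 − 31 = 72 remain).
August has 31 days (72 − 31 = 41 remain).
September has 30 days (41 − 30 = 11 remain).
11 into October → October 11.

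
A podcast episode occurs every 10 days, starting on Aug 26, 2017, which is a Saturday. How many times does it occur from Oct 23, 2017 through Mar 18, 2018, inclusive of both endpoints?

Occurrences land 10·i days after Aug 26, 2017 for i = 0, 1, 2, …
Oct 23, 2017 is 58 days after the start; 58 ÷ 10 = 5 remainder 8; since the remainder is 8, round up to i = 6. First occurrence in the window: #7 on Oct 25, 2017 (6×10 = 60 days in).
Mar 18, 2018 is 204 days after the start; 204 ÷ 10 = 20 remainder 4. Last occurrence in the window: #21 on Mar 14, 2018.
Occurrences #7 through #21: 15 in total.

15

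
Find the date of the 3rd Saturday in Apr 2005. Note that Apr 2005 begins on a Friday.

Apr 16, 2005

Apr 2005 begins on a Friday, so the first Saturday is Apr 2 (1 day later).
The 3rd Saturday is 2 weeks later: 2 + 14 = 16.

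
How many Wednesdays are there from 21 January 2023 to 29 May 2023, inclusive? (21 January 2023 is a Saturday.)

18

21 January 2023 is a Saturday; the first Wednesday on or after it is 25 January 2023 (4 days later).
From 25 January 2023 to 29 May 2023: 6 + 28 + 31 + 30 + 29 = 124 days (rest of January, February, March, April, May).
124 ÷ 7 = 17 full weeks with remainder 5, so 17 more Wednesdays after the first → 18.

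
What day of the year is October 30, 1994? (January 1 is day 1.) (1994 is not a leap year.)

303

Days in months before October: 31 + 28 + 31 + 30 + 31 + 30 + 31 + 31 + 30 = 273.
Plus 30 days into October → day 303.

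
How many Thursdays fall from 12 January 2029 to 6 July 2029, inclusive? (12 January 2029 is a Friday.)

25

12 January 2029 is a Friday; the first Thursday on or after it is 18 January 2029 (6 days later).
From 18 January 2029 to 6 July 2029: 13 + 28 + 31 + 30 + 31 + 30 + 6 = 169 days (rest of January, February, March, April, May, June, July).
169 ÷ 7 = 24 full weeks with remainder 1, so 24 more Thursdays after the first → 25.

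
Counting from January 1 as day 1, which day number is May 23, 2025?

Days in months before May: 31 + 28 + 31 + 30 = 120.
Plus 23 days into May → day 143.

143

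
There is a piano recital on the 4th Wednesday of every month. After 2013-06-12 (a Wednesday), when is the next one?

2013-06-26

June 2013 starts on a Saturday; its first Wednesday is the 5th, so the 4th Wednesday is the 26th — 2013-06-26.
2013-06-26 is after 2013-06-12, so that is the next one.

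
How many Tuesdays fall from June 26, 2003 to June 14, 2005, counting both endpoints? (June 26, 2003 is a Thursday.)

103

June 26, 2003 is a Thursday; the first Tuesday on or after it is July 1, 2003 (5 days later).
From July 1, 2003 to June 14, 2005: 183 + 366 + 165 = 714 days (rest of 2003, 2004, to June 14, 2005 in 2005).
714 ÷ 7 = 102 full weeks with remainder 0, so 102 more Tuesdays after the first → 103.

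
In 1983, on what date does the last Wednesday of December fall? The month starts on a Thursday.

December 1983 begins on a Thursday, so the first Wednesday is December 7 (6 days later).
December 1983 has 31 days. Adding weeks: 7, 14, 21, 28 — the last one ≤ 31 is the 28th.

December 28, 1983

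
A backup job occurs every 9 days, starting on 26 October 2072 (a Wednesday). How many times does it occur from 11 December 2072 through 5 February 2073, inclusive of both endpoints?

Occurrences land 9·i days after 26 October 2072 for i = 0, 1, 2, …
11 December 2072 is 46 days after the start; 46 ÷ 9 = 5 remainder 1; since the remainder is 1, round up to i = 6. First occurrence in the window: #7 on 19 December 2072 (6×9 = 54 days in).
5 February 2073 is 102 days after the start; 102 ÷ 9 = 11 remainder 3. Last occurrence in the window: #12 on 2 February 2073.
Occurrences #7 through #12: 6 in total.

6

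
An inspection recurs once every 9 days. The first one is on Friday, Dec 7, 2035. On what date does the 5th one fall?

The 5th occurrence is 4 intervals after the first: 4 × 9 = 36 days after Dec 7, 2035.
Dec has 31 days — 24 days to the end of Dec leaves 12.
12 days into Jan → Jan 12, 2036.

Jan 12, 2036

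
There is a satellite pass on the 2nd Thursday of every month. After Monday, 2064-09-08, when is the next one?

September 2064 starts on a Monday; its first Thursday is the 4th, so the 2nd Thursday is the 11th — 2064-09-11.
2064-09-11 is after 2064-09-08, so that is the next one.

2064-09-11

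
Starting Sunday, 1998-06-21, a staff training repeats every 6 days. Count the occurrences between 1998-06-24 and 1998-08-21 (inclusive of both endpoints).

10

Occurrences land 6·i days after 1998-06-21 for i = 0, 1, 2, …
1998-06-24 is 3 days after the start; 3 ÷ 6 = 0 remainder 3; since the remainder is 3, round up to i = 1. First occurrence in the window: #2 on 1998-06-27 (1×6 = 6 days in).
1998-08-21 is 61 days after the start; 61 ÷ 6 = 10 remainder 1. Last occurrence in the window: #11 on 1998-08-20.
Occurrences #2 through #11: 10 in total.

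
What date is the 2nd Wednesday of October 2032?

October 13, 2032

The first Wednesday of October 2032 is October 6.
The 2nd Wednesday is 1 weeks later: 6 + 7 = 13.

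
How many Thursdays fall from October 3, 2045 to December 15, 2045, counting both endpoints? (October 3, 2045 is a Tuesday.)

11

October 3, 2045 is a Tuesday; the first Thursday on or after it is October 5, 2045 (2 days later).
From October 5, 2045 to December 15, 2045: 26 + 30 + 15 = 71 days (rest of October, November, December).
71 ÷ 7 = 10 full weeks with remainder 1, so 10 more Thursdays after the first → 11.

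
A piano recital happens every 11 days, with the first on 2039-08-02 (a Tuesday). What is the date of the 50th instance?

The 50th occurrence is 49 intervals after the first: 49 × 11 = 539 days after 2039-08-02.
August has 31 days — 29 days to the end of August leaves 510.
From end of August to end of 2039 is 122 days (388 left).
2040 has 366 days (22 left).
22 days into January → 2041-01-22.

2041-01-22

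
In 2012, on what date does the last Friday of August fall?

31 August 2012

The first Friday of August 2012 is August 3.
August 2012 has 31 days. Adding weeks: 3, 10, 17, 24, 31 — the last one ≤ 31 is the 31st.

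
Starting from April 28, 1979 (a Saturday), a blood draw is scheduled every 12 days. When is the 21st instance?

December 24, 1979

The 21st occurrence is 20 intervals after the first: 20 × 12 = 240 days after April 28, 1979.
April has 30 days — 2 days to the end of April leaves 238.
May has 31 days (207 left).
June has 30 days (177 left).
July has 31 days (146 left).
August has 31 days (115 left).
September has 30 days (85 left).
October has 31 days (54 left).
November has 30 days (24 left).
24 days into December → December 24, 1979.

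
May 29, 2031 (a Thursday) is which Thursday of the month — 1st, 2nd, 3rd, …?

5th

Day 29 falls in week ⌈29/7⌉ of the month.
Days 1–7 hold the 1st Thursday, 8–14 the 2nd, 15–21 the 3rd, 22–28 the 4th, 29–31 the 5th.
29 is in the range for the 5th.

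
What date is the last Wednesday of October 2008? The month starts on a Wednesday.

October 2008 begins on a Wednesday, so the first Wednesday is October 1.
October 2008 has 31 days. Adding weeks: 1, 8, 15, 22, 29 — the last one ≤ 31 is the 29th.

2008-10-29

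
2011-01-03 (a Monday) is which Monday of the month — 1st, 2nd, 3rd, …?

Day 3 falls in week ⌈3/7⌉ of the month.
Days 1–7 hold the 1st Monday, 8–14 the 2nd, 15–21 the 3rd, 22–28 the 4th, 29–31 the 5th.
3 is in the range for the 1st.

1st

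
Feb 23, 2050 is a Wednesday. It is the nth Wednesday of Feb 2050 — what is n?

Day 23 falls in week ⌈23/7⌉ of the month.
Days 1–7 hold the 1st Wednesday, 8–14 the 2nd, 15–21 the 3rd, 22–28 the 4th, 29–31 the 5th.
23 is in the range for the 4th.

4th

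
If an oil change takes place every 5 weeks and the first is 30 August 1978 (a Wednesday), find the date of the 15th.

The 15th occurrence is 14 intervals after the first: 14 × 35 = 490 days after 30 August 1978.
August has 31 days — 1 day to the end of August leaves 489.
From end of August to end of 1978 is 122 days (367 left).
1979 has 365 days (2 left).
2 days into January → 2 January 1980.

2 January 1980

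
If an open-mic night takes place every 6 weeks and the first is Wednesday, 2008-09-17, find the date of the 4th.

The 4th occurrence is 3 intervals after the first: 3 × 42 = 126 days after 2008-09-17.
September has 30 days — 13 days to the end of September leaves 113.
October has 31 days (82 left).
November has 30 days (52 left).
December has 31 days (21 left).
21 days into January → 2009-01-21.

2009-01-21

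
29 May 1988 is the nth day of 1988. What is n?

Days in months before May: 31 + 29 + 31 + 30 = 121.
Plus 29 days into May → day 150.

150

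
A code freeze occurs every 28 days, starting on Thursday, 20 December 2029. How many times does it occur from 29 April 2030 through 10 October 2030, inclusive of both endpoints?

6

Occurrences land 28·i days after 20 December 2029 for i = 0, 1, 2, …
29 April 2030 is 130 days after the start; 130 ÷ 28 = 4 remainder 18; since the remainder is 18, round up to i = 5. First occurrence in the window: #6 on 9 May 2030 (5×28 = 140 days in).
10 October 2030 is 294 days after the start; 294 ÷ 28 = 10 remainder 14. Last occurrence in the window: #11 on 26 September 2030.
Occurrences #6 through #11: 6 in total.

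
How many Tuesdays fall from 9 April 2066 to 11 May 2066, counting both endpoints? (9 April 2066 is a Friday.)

5

9 April 2066 is a Friday; the first Tuesday on or after it is 13 April 2066 (4 days later).
From 13 April 2066 to 11 May 2066: 17 + 11 = 28 days (rest of April, May).
28 ÷ 7 = 4 full weeks with remainder 0, so 4 more Tuesdays after the first → 5.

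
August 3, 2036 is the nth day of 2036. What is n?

216

Days in months before August: 31 + 29 + 31 + 30 + 31 + 30 + 31 = 213.
Plus 3 days into August → day 216.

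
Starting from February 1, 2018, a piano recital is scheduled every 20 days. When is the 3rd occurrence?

The 3rd occurrence is 2 intervals after the first: 2 × 20 = 40 days after February 1, 2018.
February has 28 days — 27 days to the end of February leaves 13.
13 days into March → March 13, 2018.

March 13, 2018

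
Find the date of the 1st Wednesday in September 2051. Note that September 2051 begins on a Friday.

September 2051 begins on a Friday, so the first Wednesday is September 6 (5 days later).

September 6, 2051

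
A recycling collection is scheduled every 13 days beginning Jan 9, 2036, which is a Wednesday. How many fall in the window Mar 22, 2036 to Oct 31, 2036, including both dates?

17

Occurrences land 13·i days after Jan 9, 2036 for i = 0, 1, 2, …
Mar 22, 2036 is 73 days after the start; 73 ÷ 13 = 5 remainder 8; since the remainder is 8, round up to i = 6. First occurrence in the window: #7 on Mar 27, 2036 (6×13 = 78 days in).
Oct 31, 2036 is 296 days after the start; 296 ÷ 13 = 22 remainder 10. Last occurrence in the window: #23 on Oct 21, 2036.
Occurrences #7 through #23: 17 in total.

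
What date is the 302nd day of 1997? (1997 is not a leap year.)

January has 31 days (302 − 31 = 271 remain).
February has 28 days (271 − 28 = 243 remain).
March has 31 days (243 − 31 = 212 remain).
April has 30 days (212 − 30 = 182 remain).
May has 31 days (182 − 31 = 151 remain).
June has 30 days (151 − 30 = 121 remain).
July has 31 days (121 − 31 = 90 remain).
August has 31 days (90 − 31 = 59 remain).
September has 30 days (59 − 30 = 29 remain).
29 into October → October 29.

October 29, 1997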